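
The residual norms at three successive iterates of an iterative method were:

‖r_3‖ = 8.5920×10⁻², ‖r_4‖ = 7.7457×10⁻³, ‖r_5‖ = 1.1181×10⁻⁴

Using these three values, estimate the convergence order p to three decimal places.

p ≈ ln(‖r_5‖/‖r_4‖) / ln(‖r_4‖/‖r_3‖)
  = ln(1.1181×10⁻⁴/7.7457×10⁻³) / ln(7.7457×10⁻³/8.5920×10⁻²)
  = ln(0.0144351) / ln(0.0901501)
  = -4.238093 / -2.406279 ≈ 1.761264

1.761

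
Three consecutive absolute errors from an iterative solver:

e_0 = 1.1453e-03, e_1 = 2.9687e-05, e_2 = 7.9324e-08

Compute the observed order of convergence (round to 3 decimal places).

p ≈ ln(e_2/e_1) / ln(e_1/e_0)
  = ln(7.9324e-08/2.9687e-05) / ln(2.9687e-05/1.1453e-03)
  = ln(0.00267201) / ln(0.0259207)
  = -5.924924 / -3.652713 ≈ 1.622061

1.622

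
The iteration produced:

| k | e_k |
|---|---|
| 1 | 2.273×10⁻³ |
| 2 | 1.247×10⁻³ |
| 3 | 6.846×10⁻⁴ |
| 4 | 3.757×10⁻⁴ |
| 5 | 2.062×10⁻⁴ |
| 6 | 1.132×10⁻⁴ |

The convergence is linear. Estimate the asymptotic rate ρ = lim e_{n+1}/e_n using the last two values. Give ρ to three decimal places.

ρ ≈ e_6/e_5 = 1.132×10⁻⁴/2.062×10⁻⁴ = 0.54898

0.549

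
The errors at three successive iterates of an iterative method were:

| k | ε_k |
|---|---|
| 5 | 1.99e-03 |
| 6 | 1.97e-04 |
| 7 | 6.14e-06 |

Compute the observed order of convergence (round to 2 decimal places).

p ≈ ln(ε_7/ε_6) / ln(ε_6/ε_5)
  = ln(6.14e-06/1.97e-04) / ln(1.97e-04/1.99e-03)
  = ln(0.0311675) / ln(0.098995)
  = -3.46838 / -2.31269 ≈ 1.49972

1.50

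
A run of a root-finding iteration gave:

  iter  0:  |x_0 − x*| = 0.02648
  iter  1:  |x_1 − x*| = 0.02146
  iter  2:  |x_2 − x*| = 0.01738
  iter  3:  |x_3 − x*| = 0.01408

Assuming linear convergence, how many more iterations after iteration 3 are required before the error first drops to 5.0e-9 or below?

71

Rate ρ ≈ |x_3 − x*|/|x_2 − x*| = 0.01408/0.01738 = 0.8101.
After j more steps, |x_{3+j} − x*| ≈ 0.01408·ρ^j; need ρ^j ≤ 5.0e-9/0.01408 = 3.55114e-07.
j ≥ ln(3.55114e-07)/ln(0.8101) = -14.8508/-0.21060 = 70.517.
So 71 more iterations are needed.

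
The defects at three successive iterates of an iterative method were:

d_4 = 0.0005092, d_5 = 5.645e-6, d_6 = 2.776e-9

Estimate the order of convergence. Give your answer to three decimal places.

p ≈ ln(d_6/d_5) / ln(d_5/d_4)
  = ln(2.776e-9/5.645e-6) / ln(5.645e-6/0.0005092)
  = ln(0.000491763) / ln(0.011086)
  = -7.617514 / -4.502072 ≈ 1.692002

1.692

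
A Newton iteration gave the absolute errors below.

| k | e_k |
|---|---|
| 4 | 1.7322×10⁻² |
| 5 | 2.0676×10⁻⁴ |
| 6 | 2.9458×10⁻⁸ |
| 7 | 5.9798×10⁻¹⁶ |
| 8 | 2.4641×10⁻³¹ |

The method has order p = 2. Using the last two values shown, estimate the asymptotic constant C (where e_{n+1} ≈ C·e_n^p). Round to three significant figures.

0.689

C ≈ e_8 / e_7^2
  = 2.4641×10⁻³¹ / (5.9798×10⁻¹⁶)^2
  = 2.4641×10⁻³¹ / 3.5758e-31 ≈ 0.6891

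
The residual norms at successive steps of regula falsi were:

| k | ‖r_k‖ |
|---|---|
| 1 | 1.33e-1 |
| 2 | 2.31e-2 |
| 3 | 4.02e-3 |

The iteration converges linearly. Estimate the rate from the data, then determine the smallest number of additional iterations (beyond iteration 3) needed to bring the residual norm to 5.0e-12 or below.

12

Rate ρ ≈ ‖r_3‖/‖r_2‖ = 4.02e-3/2.31e-2 = 0.1740.
After j more steps, ‖r_{3+j}‖ ≈ 4.02e-3·ρ^j; need ρ^j ≤ 5.0e-12/4.02e-3 = 1.24378e-09.
j ≥ ln(1.24378e-09)/ln(0.1740) = -20.5051/-1.74870 = 11.726.
So 12 more iterations are needed.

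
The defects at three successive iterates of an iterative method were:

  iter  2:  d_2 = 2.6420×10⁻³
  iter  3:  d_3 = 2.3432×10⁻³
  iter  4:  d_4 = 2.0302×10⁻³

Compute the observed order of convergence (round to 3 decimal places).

1.195

p ≈ ln(d_4/d_3) / ln(d_3/d_2)
  = ln(2.0302×10⁻³/2.3432×10⁻³) / ln(2.3432×10⁻³/2.6420×10⁻³)
  = ln(0.866422) / ln(0.886904)
  = -0.143383 / -0.120019 ≈ 1.194669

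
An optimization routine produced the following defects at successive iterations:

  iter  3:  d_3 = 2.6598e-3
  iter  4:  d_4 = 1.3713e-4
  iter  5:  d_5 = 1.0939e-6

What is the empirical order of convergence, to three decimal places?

1.629

p ≈ ln(d_5/d_4) / ln(d_4/d_3)
  = ln(1.0939e-6/1.3713e-4) / ln(1.3713e-4/2.6598e-3)
  = ln(0.0079771) / ln(0.0515565)
  = -4.831180 / -2.965077 ≈ 1.629361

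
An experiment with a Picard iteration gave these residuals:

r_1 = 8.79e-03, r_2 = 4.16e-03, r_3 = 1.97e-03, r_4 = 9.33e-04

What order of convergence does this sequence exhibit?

1

Consecutive ratios: r_4/r_3 = 9.33e-04/1.97e-03 = 0.473604, r_3/r_2 = 1.97e-03/4.16e-03 = 0.473558.
p ≈ ln(0.473604)/ln(0.473558) = -0.7474/-0.7475 ≈ 1.00.
So the convergence is linear (order 1).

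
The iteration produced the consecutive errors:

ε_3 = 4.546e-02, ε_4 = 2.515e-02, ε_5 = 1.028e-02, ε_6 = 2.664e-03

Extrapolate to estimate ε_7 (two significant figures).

First estimate the order: p ≈ ln(ε_6/ε_5) / ln(ε_5/ε_4) = ln(2.664e-03/1.028e-02)/ln(1.028e-02/2.515e-02) = ln(0.259144)/ln(0.408748) ≈ 1.5094.
Then ε_7 ≈ ε_6·(ε_6/ε_5)^p = 2.664e-03·(0.259144)^1.5094 = 2.664e-03·0.130256 ≈ 0.000347.

3.5e-4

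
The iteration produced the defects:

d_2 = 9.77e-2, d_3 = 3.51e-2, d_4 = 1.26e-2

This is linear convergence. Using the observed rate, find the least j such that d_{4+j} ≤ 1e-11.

Rate ρ ≈ d_4/d_3 = 1.26e-2/3.51e-2 = 0.3590.
After j more steps, d_{4+j} ≈ 1.26e-2·ρ^j; need ρ^j ≤ 1e-11/1.26e-2 = 7.93651e-10.
j ≥ ln(7.93651e-10)/ln(0.3590) = -20.9544/-1.02443 = 20.455.
So 21 more iterations are needed.

21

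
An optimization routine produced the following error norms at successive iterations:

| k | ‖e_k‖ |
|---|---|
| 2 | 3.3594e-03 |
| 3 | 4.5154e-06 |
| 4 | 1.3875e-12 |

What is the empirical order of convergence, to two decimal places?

p ≈ ln(‖e_4‖/‖e_3‖) / ln(‖e_3‖/‖e_2‖)
  = ln(1.3875e-12/4.5154e-06) / ln(4.5154e-06/3.3594e-03)
  = ln(3.07282e-07) / ln(0.00134411)
  = -14.99550 / -6.61202 ≈ 2.26792

2.27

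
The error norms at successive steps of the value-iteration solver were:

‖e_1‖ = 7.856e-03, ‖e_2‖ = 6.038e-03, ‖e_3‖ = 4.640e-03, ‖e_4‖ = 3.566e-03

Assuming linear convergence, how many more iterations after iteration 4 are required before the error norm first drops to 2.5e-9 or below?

Rate ρ ≈ ‖e_4‖/‖e_3‖ = 3.566e-03/4.640e-03 = 0.7685.
After j more steps, ‖e_{4+j}‖ ≈ 3.566e-03·ρ^j; need ρ^j ≤ 2.5e-9/3.566e-03 = 7.01066e-07.
j ≥ ln(7.01066e-07)/ln(0.7685) = -14.1707/-0.26331 = 53.818.
So 54 more iterations are needed.

54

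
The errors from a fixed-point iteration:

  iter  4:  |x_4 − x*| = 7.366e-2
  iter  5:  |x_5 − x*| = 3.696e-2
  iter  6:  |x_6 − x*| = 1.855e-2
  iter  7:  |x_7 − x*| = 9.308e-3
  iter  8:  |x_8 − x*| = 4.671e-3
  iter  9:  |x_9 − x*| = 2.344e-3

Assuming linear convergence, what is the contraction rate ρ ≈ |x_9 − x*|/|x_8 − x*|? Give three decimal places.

0.502

ρ ≈ |x_9 − x*|/|x_8 − x*| = 2.344e-3/4.671e-3 = 0.50182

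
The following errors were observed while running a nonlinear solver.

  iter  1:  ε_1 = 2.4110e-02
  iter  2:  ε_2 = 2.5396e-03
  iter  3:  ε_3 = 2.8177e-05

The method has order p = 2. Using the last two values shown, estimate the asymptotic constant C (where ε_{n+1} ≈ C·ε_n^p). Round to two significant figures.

C ≈ ε_3 / ε_2^2
  = 2.8177e-05 / (2.5396e-03)^2
  = 2.8177e-05 / 6.44957e-06 ≈ 4.3688

4.4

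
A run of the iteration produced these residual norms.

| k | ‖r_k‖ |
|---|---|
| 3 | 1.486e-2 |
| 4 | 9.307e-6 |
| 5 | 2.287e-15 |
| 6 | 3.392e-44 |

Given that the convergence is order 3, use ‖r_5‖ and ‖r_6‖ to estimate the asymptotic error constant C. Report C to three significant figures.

C ≈ ‖r_6‖ / ‖r_5‖^3
  = 3.392e-44 / (2.287e-15)^3
  = 3.392e-44 / 1.19619e-44 ≈ 2.8357

2.84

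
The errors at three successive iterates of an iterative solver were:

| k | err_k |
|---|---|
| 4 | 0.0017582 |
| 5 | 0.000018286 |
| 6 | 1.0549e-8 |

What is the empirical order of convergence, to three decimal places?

1.633

p ≈ ln(err_6/err_5) / ln(err_5/err_4)
  = ln(1.0549e-8/0.000018286) / ln(0.000018286/0.0017582)
  = ln(0.000576889) / ln(0.0104004)
  = -7.457861 / -4.565911 ≈ 1.633379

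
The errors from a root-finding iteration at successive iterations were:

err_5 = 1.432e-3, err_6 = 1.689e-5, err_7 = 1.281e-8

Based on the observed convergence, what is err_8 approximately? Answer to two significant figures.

First estimate the order: p ≈ ln(err_7/err_6) / ln(err_6/err_5) = ln(1.281e-8/1.689e-5)/ln(1.689e-5/1.432e-3) = ln(0.000758437)/ln(0.0117947) ≈ 1.6180.
Then err_8 ≈ err_7·(err_7/err_6)^p = 1.281e-8·(0.000758437)^1.6180 = 1.281e-8·8.94767e-06 ≈ 1.146e-13.

1.1e-13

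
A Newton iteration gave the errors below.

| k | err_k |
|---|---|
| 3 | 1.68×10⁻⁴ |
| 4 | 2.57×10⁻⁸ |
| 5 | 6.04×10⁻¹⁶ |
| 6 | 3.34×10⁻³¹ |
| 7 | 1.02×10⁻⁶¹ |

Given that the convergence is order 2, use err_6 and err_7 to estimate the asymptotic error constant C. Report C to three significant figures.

C ≈ err_7 / err_6^2
  = 1.02×10⁻⁶¹ / (3.34×10⁻³¹)^2
  = 1.02×10⁻⁶¹ / 1.11556e-61 ≈ 0.91434

0.914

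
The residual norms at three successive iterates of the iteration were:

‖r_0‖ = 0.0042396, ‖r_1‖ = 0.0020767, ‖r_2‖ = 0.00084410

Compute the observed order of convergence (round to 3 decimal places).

1.261

p ≈ ln(‖r_2‖/‖r_1‖) / ln(‖r_1‖/‖r_0‖)
  = ln(0.00084410/0.0020767) / ln(0.0020767/0.0042396)
  = ln(0.406462) / ln(0.489834)
  = -0.900265 / -0.713689 ≈ 1.261425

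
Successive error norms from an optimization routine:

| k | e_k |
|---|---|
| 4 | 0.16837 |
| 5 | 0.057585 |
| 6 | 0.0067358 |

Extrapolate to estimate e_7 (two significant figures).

9.2e-5

First estimate the order: p ≈ ln(e_6/e_5) / ln(e_5/e_4) = ln(0.0067358/0.057585)/ln(0.057585/0.16837) = ln(0.116971)/ln(0.342015) ≈ 2.0000.
Then e_7 ≈ e_6·(e_6/e_5)^p = 0.0067358·(0.116971)^2.0000 = 0.0067358·0.0136822 ≈ 9.216e-05.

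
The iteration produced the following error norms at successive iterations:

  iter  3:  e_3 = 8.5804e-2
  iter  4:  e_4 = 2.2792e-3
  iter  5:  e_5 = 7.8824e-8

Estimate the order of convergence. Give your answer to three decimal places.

p ≈ ln(e_5/e_4) / ln(e_4/e_3)
  = ln(7.8824e-8/2.2792e-3) / ln(2.2792e-3/8.5804e-2)
  = ln(3.45841e-05) / ln(0.0265629)
  = -10.272117 / -3.628240 ≈ 2.831157

2.831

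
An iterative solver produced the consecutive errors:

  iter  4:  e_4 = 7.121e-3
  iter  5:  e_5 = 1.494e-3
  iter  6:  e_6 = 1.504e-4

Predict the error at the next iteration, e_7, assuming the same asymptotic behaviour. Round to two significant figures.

First estimate the order: p ≈ ln(e_6/e_5) / ln(e_5/e_4) = ln(1.504e-4/1.494e-3)/ln(1.494e-3/7.121e-3) = ln(0.100669)/ln(0.209802) ≈ 1.4702.
Then e_7 ≈ e_6·(e_6/e_5)^p = 1.504e-4·(0.100669)^1.4702 = 1.504e-4·0.0342025 ≈ 5.144e-06.

5.1e-6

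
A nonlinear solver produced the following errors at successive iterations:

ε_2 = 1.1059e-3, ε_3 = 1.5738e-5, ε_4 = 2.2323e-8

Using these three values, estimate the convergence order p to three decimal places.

p ≈ ln(ε_4/ε_3) / ln(ε_3/ε_2)
  = ln(2.2323e-8/1.5738e-5) / ln(1.5738e-5/1.1059e-3)
  = ln(0.00141841) / ln(0.0142309)
  = -6.558219 / -4.252340 ≈ 1.542261

1.542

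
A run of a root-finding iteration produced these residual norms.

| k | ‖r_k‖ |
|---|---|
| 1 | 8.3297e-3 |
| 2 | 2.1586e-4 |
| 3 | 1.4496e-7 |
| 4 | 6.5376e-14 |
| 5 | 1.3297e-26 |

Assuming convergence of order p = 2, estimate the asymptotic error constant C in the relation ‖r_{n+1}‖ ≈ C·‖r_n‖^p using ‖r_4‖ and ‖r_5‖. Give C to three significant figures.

3.11

C ≈ ‖r_5‖ / ‖r_4‖^2
  = 1.3297e-26 / (6.5376e-14)^2
  = 1.3297e-26 / 4.27402e-27 ≈ 3.1111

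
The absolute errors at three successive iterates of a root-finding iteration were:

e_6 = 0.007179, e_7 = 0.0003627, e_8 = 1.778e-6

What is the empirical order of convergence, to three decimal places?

1.781

p ≈ ln(e_8/e_7) / ln(e_7/e_6)
  = ln(1.778e-6/0.0003627) / ln(0.0003627/0.007179)
  = ln(0.00490212) / ln(0.0505224)
  = -5.318088 / -2.985338 ≈ 1.781402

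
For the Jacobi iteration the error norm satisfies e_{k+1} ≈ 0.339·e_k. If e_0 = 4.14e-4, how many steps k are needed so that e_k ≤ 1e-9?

12

After k steps, e_k ≈ 4.14e-4·0.339^k.
Need 0.339^k ≤ 1e-9/4.14e-4 = 2.41546e-06.
k ≥ ln(2.41546e-06)/ln(0.339) = -12.9336/-1.08176 = 11.956.
Smallest integer k = 12.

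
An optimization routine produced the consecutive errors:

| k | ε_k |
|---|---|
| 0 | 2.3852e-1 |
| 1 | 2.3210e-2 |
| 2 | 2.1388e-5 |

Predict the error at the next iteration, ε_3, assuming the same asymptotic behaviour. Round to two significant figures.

1.7e-14

First estimate the order: p ≈ ln(ε_2/ε_1) / ln(ε_1/ε_0) = ln(2.1388e-5/2.3210e-2)/ln(2.3210e-2/2.3852e-1) = ln(0.000921499)/ln(0.0973084) ≈ 3.0000.
Then ε_3 ≈ ε_2·(ε_2/ε_1)^p = 2.1388e-5·(0.000921499)^3.0000 = 2.1388e-5·7.825e-10 ≈ 1.674e-14.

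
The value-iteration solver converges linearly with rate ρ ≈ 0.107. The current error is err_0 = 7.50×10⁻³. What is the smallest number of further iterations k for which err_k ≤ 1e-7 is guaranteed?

6

After k steps, err_k ≈ 7.50×10⁻³·0.107^k.
Need 0.107^k ≤ 1e-7/7.50×10⁻³ = 1.33333e-05.
k ≥ ln(1.33333e-05)/ln(0.107) = -11.2252/-2.23493 = 5.023.
Smallest integer k = 6.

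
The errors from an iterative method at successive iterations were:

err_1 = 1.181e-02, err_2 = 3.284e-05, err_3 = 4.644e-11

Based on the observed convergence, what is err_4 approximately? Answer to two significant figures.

First estimate the order: p ≈ ln(err_3/err_2) / ln(err_2/err_1) = ln(4.644e-11/3.284e-05)/ln(3.284e-05/1.181e-02) = ln(1.41413e-06)/ln(0.00278069) ≈ 2.2887.
Then err_4 ≈ err_3·(err_3/err_2)^p = 4.644e-11·(1.41413e-06)^2.2887 = 4.644e-11·4.09473e-14 ≈ 1.902e-24.

1.9e-24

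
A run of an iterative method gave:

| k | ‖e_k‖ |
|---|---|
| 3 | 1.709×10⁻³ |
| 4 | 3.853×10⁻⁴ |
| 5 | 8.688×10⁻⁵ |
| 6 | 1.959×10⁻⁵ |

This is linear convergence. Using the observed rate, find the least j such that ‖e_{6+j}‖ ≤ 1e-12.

Rate ρ ≈ ‖e_6‖/‖e_5‖ = 1.959×10⁻⁵/8.688×10⁻⁵ = 0.2255.
After j more steps, ‖e_{6+j}‖ ≈ 1.959×10⁻⁵·ρ^j; need ρ^j ≤ 1e-12/1.959×10⁻⁵ = 5.10465e-08.
j ≥ ln(5.10465e-08)/ln(0.2255) = -16.7905/-1.48944 = 11.273.
So 12 more iterations are needed.

12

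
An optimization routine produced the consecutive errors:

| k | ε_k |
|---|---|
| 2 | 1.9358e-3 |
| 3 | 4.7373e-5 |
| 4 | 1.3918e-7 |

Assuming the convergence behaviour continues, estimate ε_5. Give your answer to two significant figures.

1.5e-11

First estimate the order: p ≈ ln(ε_4/ε_3) / ln(ε_3/ε_2) = ln(1.3918e-7/4.7373e-5)/ln(4.7373e-5/1.9358e-3) = ln(0.00293796)/ln(0.0244721) ≈ 1.5713.
Then ε_5 ≈ ε_4·(ε_4/ε_3)^p = 1.3918e-7·(0.00293796)^1.5713 = 1.3918e-7·0.000105085 ≈ 1.463e-11.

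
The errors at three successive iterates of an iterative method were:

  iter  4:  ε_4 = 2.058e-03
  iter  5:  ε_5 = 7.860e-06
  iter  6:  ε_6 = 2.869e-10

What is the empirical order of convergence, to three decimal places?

p ≈ ln(ε_6/ε_5) / ln(ε_5/ε_4)
  = ln(2.869e-10/7.860e-06) / ln(7.860e-06/2.058e-03)
  = ln(3.65013e-05) / ln(0.00381924)
  = -10.218163 / -5.567704 ≈ 1.835256

1.835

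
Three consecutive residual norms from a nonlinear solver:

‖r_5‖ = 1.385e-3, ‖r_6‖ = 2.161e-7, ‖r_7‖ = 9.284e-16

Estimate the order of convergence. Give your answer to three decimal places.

2.198

p ≈ ln(‖r_7‖/‖r_6‖) / ln(‖r_6‖/‖r_5‖)
  = ln(9.284e-16/2.161e-7) / ln(2.161e-7/1.385e-3)
  = ln(4.29616e-09) / ln(0.000156029)
  = -19.265544 / -8.765469 ≈ 2.197891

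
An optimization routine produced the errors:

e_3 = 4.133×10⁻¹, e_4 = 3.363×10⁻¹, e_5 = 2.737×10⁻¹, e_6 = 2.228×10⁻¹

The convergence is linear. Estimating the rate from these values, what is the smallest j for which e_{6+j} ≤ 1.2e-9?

93

Rate ρ ≈ e_6/e_5 = 2.228×10⁻¹/2.737×10⁻¹ = 0.8140.
After j more steps, e_{6+j} ≈ 2.228×10⁻¹·ρ^j; need ρ^j ≤ 1.2e-9/2.228×10⁻¹ = 5.386e-09.
j ≥ ln(5.386e-09)/ln(0.8140) = -19.0395/-0.20579 = 92.519.
So 93 more iterations are needed.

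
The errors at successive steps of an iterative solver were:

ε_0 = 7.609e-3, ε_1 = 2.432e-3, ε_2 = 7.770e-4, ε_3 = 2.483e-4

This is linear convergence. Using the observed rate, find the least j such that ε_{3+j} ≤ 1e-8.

Rate ρ ≈ ε_3/ε_2 = 2.483e-4/7.770e-4 = 0.3196.
After j more steps, ε_{3+j} ≈ 2.483e-4·ρ^j; need ρ^j ≤ 1e-8/2.483e-4 = 4.02739e-05.
j ≥ ln(4.02739e-05)/ln(0.3196) = -10.1198/-1.14069 = 8.872.
So 9 more iterations are needed.

9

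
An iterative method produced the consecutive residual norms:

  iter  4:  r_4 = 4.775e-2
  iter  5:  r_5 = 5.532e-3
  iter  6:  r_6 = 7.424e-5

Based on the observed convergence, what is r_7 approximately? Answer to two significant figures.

First estimate the order: p ≈ ln(r_6/r_5) / ln(r_5/r_4) = ln(7.424e-5/5.532e-3)/ln(5.532e-3/4.775e-2) = ln(0.0134201)/ln(0.115853) ≈ 2.0001.
Then r_7 ≈ r_6·(r_6/r_5)^p = 7.424e-5·(0.0134201)^2.0001 = 7.424e-5·0.000180021 ≈ 1.336e-08.

1.3e-8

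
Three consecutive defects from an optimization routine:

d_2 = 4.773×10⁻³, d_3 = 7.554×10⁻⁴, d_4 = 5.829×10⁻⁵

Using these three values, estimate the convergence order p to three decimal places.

p ≈ ln(d_4/d_3) / ln(d_3/d_2)
  = ln(5.829×10⁻⁵/7.554×10⁻⁴) / ln(7.554×10⁻⁴/4.773×10⁻³)
  = ln(0.0771644) / ln(0.158265)
  = -2.561817 / -1.843484 ≈ 1.389661

1.390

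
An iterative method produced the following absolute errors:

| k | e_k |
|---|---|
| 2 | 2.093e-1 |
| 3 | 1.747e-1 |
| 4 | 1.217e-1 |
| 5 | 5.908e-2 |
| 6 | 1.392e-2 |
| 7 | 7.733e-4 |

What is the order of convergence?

Consecutive ratios: e_7/e_6 = 7.733e-4/1.392e-2 = 0.0555532, e_6/e_5 = 1.392e-2/5.908e-2 = 0.235613.
p ≈ ln(0.0555532)/ln(0.235613) = -2.8904/-1.4456 ≈ 2.00.
So the convergence is quadratic (order 2).

2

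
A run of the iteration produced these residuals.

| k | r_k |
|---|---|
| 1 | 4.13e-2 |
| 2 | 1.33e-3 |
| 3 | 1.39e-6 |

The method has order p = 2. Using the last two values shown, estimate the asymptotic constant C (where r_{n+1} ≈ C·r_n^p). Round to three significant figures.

0.786

C ≈ r_3 / r_2^2
  = 1.39e-6 / (1.33e-3)^2
  = 1.39e-6 / 1.7689e-06 ≈ 0.7858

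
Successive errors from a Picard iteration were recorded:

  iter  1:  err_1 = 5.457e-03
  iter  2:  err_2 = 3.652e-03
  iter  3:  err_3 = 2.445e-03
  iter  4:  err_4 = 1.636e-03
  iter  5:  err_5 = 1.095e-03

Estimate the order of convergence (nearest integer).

1

Consecutive ratios: err_5/err_4 = 1.095e-03/1.636e-03 = 0.669315, err_4/err_3 = 1.636e-03/2.445e-03 = 0.669121.
p ≈ ln(0.669315)/ln(0.669121) = -0.4015/-0.4018 ≈ 1.00.
So the convergence is linear (order 1).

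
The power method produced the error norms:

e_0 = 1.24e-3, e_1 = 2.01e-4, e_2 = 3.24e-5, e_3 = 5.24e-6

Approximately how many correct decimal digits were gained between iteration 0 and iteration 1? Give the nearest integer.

1

Digits gained ≈ log₁₀(e_0/e_1) = log₁₀(1.24e-3/2.01e-4) = log₁₀(6.16915) ≈ 0.790.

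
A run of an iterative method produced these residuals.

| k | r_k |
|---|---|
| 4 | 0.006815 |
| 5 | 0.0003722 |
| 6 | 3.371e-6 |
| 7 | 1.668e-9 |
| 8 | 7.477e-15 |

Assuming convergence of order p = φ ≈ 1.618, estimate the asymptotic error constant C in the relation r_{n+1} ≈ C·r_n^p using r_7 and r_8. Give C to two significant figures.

1.2

C ≈ r_8 / r_7^1.618
  = 7.477e-15 / (1.668e-9)^1.618
  = 7.477e-15 / 6.27355e-15 ≈ 1.1918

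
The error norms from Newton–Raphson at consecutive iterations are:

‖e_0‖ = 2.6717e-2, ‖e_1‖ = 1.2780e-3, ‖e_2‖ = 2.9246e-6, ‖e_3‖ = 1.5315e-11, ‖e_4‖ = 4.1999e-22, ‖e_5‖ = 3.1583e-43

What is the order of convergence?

2

Consecutive ratios: ‖e_5‖/‖e_4‖ = 3.1583e-43/4.1999e-22 = 7.51994e-22, ‖e_4‖/‖e_3‖ = 4.1999e-22/1.5315e-11 = 2.74234e-11.
p ≈ ln(7.51994e-22)/ln(2.74234e-11) = -48.6393/-24.3196 ≈ 2.00.
So the convergence is quadratic (order 2).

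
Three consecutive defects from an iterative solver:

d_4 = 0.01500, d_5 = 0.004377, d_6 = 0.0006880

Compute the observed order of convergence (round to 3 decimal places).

p ≈ ln(d_6/d_5) / ln(d_5/d_4)
  = ln(0.0006880/0.004377) / ln(0.004377/0.01500)
  = ln(0.157185) / ln(0.2918)
  = -1.850332 / -1.231687 ≈ 1.502275

1.502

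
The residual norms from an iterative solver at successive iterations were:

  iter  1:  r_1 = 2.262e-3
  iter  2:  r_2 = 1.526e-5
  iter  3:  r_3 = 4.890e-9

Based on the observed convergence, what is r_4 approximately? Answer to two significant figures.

1.2e-14

First estimate the order: p ≈ ln(r_3/r_2) / ln(r_2/r_1) = ln(4.890e-9/1.526e-5)/ln(1.526e-5/2.262e-3) = ln(0.000320446)/ln(0.00674624) ≈ 1.6096.
Then r_4 ≈ r_3·(r_3/r_2)^p = 4.890e-9·(0.000320446)^1.6096 = 4.890e-9·2.375e-06 ≈ 1.161e-14.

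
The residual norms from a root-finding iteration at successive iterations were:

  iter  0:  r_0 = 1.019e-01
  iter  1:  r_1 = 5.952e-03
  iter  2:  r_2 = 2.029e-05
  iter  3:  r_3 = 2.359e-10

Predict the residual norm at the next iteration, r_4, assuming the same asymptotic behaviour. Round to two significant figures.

3.2e-20

First estimate the order: p ≈ ln(r_3/r_2) / ln(r_2/r_1) = ln(2.359e-10/2.029e-05)/ln(2.029e-05/5.952e-03) = ln(1.16264e-05)/ln(0.00340894) ≈ 1.9999.
Then r_4 ≈ r_3·(r_3/r_2)^p = 2.359e-10·(1.16264e-05)^1.9999 = 2.359e-10·1.35327e-10 ≈ 3.192e-20.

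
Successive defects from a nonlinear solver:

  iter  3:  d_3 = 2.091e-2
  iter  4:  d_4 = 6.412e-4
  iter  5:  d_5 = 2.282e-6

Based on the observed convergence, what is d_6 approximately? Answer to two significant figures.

First estimate the order: p ≈ ln(d_5/d_4) / ln(d_4/d_3) = ln(2.282e-6/6.412e-4)/ln(6.412e-4/2.091e-2) = ln(0.00355895)/ln(0.0306648) ≈ 1.6180.
Then d_6 ≈ d_5·(d_5/d_4)^p = 2.282e-6·(0.00355895)^1.6180 = 2.282e-6·0.000109154 ≈ 2.491e-10.

2.5e-10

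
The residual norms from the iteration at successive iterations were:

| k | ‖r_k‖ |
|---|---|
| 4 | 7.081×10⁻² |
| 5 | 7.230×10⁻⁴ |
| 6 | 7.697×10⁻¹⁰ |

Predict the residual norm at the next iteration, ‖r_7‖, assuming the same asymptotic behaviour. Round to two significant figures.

9.3e-28

First estimate the order: p ≈ ln(‖r_6‖/‖r_5‖) / ln(‖r_5‖/‖r_4‖) = ln(7.697×10⁻¹⁰/7.230×10⁻⁴)/ln(7.230×10⁻⁴/7.081×10⁻²) = ln(1.06459e-06)/ln(0.0102104) ≈ 3.0000.
Then ‖r_7‖ ≈ ‖r_6‖·(‖r_6‖/‖r_5‖)^p = 7.697×10⁻¹⁰·(1.06459e-06)^3.0000 = 7.697×10⁻¹⁰·1.20656e-18 ≈ 9.287e-28.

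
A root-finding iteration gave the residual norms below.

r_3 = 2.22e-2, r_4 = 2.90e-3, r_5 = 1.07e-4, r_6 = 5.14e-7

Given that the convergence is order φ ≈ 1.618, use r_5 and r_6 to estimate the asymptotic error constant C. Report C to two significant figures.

1.4

C ≈ r_6 / r_5^1.618
  = 5.14e-7 / (1.07e-4)^1.618
  = 5.14e-7 / 3.76308e-07 ≈ 1.3659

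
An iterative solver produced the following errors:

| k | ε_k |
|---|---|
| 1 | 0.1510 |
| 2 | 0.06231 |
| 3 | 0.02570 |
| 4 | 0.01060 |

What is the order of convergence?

Consecutive ratios: ε_4/ε_3 = 0.01060/0.02570 = 0.412451, ε_3/ε_2 = 0.02570/0.06231 = 0.412454.
p ≈ ln(0.412451)/ln(0.412454) = -0.8856/-0.8856 ≈ 1.00.
So the convergence is linear (order 1).

1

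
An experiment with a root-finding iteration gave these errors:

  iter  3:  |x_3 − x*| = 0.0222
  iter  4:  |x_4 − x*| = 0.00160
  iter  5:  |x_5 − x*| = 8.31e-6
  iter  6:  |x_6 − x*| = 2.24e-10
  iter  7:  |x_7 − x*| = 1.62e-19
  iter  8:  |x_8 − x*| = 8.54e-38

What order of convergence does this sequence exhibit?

2

Consecutive ratios: |x_8 − x*|/|x_7 − x*| = 8.54e-38/1.62e-19 = 5.2716e-19, |x_7 − x*|/|x_6 − x*| = 1.62e-19/2.24e-10 = 7.23214e-10.
p ≈ ln(5.2716e-19)/ln(7.23214e-10) = -42.0868/-21.0473 ≈ 2.00.
So the convergence is quadratic (order 2).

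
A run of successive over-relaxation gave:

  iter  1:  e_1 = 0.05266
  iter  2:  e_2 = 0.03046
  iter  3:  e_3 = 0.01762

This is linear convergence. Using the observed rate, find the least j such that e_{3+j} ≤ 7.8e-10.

Rate ρ ≈ e_3/e_2 = 0.01762/0.03046 = 0.5785.
After j more steps, e_{3+j} ≈ 0.01762·ρ^j; need ρ^j ≤ 7.8e-10/0.01762 = 4.42679e-08.
j ≥ ln(4.42679e-08)/ln(0.5785) = -16.9330/-0.54732 = 30.938.
So 31 more iterations are needed.

31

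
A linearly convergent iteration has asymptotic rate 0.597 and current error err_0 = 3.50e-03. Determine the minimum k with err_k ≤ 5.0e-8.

22

After k steps, err_k ≈ 3.50e-03·0.597^k.
Need 0.597^k ≤ 5.0e-8/3.50e-03 = 1.42857e-05.
k ≥ ln(1.42857e-05)/ln(0.597) = -11.1563/-0.51584 = 21.627.
Smallest integer k = 22.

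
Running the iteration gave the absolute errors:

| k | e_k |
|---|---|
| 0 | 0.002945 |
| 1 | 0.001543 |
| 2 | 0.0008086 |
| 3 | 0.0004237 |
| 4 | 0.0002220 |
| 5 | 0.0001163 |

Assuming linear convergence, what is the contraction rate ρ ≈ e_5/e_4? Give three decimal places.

ρ ≈ e_5/e_4 = 0.0001163/0.0002220 = 0.52387

0.524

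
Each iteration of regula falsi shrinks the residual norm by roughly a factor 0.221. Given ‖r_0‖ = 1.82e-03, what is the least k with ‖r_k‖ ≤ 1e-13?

16

After k steps, ‖r_k‖ ≈ 1.82e-03·0.221^k.
Need 0.221^k ≤ 1e-13/1.82e-03 = 5.49451e-11.
k ≥ ln(5.49451e-11)/ln(0.221) = -23.6247/-1.50959 = 15.650.
Smallest integer k = 16.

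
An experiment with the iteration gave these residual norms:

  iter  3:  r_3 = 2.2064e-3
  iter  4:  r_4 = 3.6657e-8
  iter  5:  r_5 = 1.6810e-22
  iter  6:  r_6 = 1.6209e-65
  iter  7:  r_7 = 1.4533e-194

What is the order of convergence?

Consecutive ratios: r_7/r_6 = 1.4533e-194/1.6209e-65 = 8.96601e-130, r_6/r_5 = 1.6209e-65/1.6810e-22 = 9.64247e-44.
p ≈ ln(8.96601e-130)/ln(9.64247e-44) = -297.1426/-99.0476 ≈ 3.00.
So the convergence is cubic (order 3).

3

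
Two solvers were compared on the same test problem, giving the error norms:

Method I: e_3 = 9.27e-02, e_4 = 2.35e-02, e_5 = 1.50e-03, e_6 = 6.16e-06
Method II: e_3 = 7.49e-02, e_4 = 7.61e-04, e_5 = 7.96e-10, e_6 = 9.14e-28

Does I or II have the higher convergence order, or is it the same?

Method I: p ≈ ln(6.16e-06/1.50e-03)/ln(1.50e-03/2.35e-02) ≈ 2.00.
Method II: p ≈ ln(9.14e-28/7.96e-10)/ln(7.96e-10/7.61e-04) ≈ 3.00.
Method II has the higher order (≈3.0 vs ≈2.0).

II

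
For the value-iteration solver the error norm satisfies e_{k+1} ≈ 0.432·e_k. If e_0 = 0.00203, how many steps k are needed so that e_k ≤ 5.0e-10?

After k steps, e_k ≈ 0.00203·0.432^k.
Need 0.432^k ≤ 5.0e-10/0.00203 = 2.46305e-07.
k ≥ ln(2.46305e-07)/ln(0.432) = -15.2167/-0.83933 = 18.130.
Smallest integer k = 19.

19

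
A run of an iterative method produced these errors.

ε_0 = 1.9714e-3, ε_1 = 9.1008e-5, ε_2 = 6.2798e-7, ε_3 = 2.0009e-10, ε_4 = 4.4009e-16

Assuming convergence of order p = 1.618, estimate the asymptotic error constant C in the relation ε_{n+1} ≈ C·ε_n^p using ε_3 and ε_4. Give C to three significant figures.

2.17

C ≈ ε_4 / ε_3^1.618
  = 4.4009e-16 / (2.0009e-10)^1.618
  = 4.4009e-16 / 2.02947e-16 ≈ 2.1685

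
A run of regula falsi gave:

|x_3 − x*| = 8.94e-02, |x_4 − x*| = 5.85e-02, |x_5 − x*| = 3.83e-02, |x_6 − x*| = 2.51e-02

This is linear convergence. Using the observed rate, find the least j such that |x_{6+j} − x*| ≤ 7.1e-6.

20

Rate ρ ≈ |x_6 − x*|/|x_5 − x*| = 2.51e-02/3.83e-02 = 0.6554.
After j more steps, |x_{6+j} − x*| ≈ 2.51e-02·ρ^j; need ρ^j ≤ 7.1e-6/2.51e-02 = 0.000282869.
j ≥ ln(0.000282869)/ln(0.6554) = -8.1705/-0.42251 = 19.338.
So 20 more iterations are needed.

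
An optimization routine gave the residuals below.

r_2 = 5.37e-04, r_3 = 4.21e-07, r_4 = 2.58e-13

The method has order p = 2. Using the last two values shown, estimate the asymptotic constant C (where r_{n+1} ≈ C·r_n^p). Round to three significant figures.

C ≈ r_4 / r_3^2
  = 2.58e-13 / (4.21e-07)^2
  = 2.58e-13 / 1.77241e-13 ≈ 1.4556

1.46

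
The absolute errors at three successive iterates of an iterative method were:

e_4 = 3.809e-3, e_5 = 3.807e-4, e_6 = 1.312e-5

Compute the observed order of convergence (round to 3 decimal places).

1.462

p ≈ ln(e_6/e_5) / ln(e_5/e_4)
  = ln(1.312e-5/3.807e-4) / ln(3.807e-4/3.809e-3)
  = ln(0.0344628) / ln(0.0999475)
  = -3.367875 / -2.303110 ≈ 1.462316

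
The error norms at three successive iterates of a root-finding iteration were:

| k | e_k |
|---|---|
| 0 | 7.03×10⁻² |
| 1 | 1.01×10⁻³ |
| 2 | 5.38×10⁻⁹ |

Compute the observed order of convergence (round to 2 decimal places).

p ≈ ln(e_2/e_1) / ln(e_1/e_0)
  = ln(5.38×10⁻⁹/1.01×10⁻³) / ln(1.01×10⁻³/7.03×10⁻²)
  = ln(5.32673e-06) / ln(0.014367)
  = -12.14277 / -4.24282 ≈ 2.86196

2.86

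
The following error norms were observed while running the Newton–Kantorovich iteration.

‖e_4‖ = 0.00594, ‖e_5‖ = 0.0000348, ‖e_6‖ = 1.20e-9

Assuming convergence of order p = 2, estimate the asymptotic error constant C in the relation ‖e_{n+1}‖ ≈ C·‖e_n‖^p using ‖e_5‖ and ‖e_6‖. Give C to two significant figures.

0.99

C ≈ ‖e_6‖ / ‖e_5‖^2
  = 1.20e-9 / (0.0000348)^2
  = 1.20e-9 / 1.21104e-09 ≈ 0.99088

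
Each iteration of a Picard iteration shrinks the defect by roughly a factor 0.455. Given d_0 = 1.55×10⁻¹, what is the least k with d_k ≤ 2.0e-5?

12

After k steps, d_k ≈ 1.55×10⁻¹·0.455^k.
Need 0.455^k ≤ 2.0e-5/1.55×10⁻¹ = 0.000129032.
k ≥ ln(0.000129032)/ln(0.455) = -8.9555/-0.78746 = 11.373.
Smallest integer k = 12.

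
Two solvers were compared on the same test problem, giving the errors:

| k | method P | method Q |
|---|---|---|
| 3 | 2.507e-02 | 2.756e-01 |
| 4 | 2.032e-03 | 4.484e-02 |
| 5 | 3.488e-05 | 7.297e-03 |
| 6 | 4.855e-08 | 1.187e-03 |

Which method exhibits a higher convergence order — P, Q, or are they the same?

P

Method P: p ≈ ln(4.855e-08/3.488e-05)/ln(3.488e-05/2.032e-03) ≈ 1.62.
Method Q: p ≈ ln(1.187e-03/7.297e-03)/ln(7.297e-03/4.484e-02) ≈ 1.00.
Method P has the higher order (≈1.6 vs ≈1.0).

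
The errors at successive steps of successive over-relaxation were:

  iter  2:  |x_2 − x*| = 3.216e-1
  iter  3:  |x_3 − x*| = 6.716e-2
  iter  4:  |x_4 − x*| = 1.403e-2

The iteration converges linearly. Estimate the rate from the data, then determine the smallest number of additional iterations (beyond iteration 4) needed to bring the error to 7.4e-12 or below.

14

Rate ρ ≈ |x_4 − x*|/|x_3 − x*| = 1.403e-2/6.716e-2 = 0.2089.
After j more steps, |x_{4+j} − x*| ≈ 1.403e-2·ρ^j; need ρ^j ≤ 7.4e-12/1.403e-2 = 5.27441e-10.
j ≥ ln(5.27441e-10)/ln(0.2089) = -21.3630/-1.56590 = 13.643.
So 14 more iterations are needed.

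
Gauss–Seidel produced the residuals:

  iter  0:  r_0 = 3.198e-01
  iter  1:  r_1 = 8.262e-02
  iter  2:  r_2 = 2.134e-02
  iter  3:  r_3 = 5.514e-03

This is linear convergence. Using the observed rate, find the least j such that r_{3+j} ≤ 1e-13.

19

Rate ρ ≈ r_3/r_2 = 5.514e-03/2.134e-02 = 0.2584.
After j more steps, r_{3+j} ≈ 5.514e-03·ρ^j; need ρ^j ≤ 1e-13/5.514e-03 = 1.81357e-11.
j ≥ ln(1.81357e-11)/ln(0.2584) = -24.7331/-1.35325 = 18.277.
So 19 more iterations are needed.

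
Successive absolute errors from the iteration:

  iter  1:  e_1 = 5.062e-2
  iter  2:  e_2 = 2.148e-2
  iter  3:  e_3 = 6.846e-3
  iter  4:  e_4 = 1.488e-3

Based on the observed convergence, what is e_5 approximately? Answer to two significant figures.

1.9e-4

First estimate the order: p ≈ ln(e_4/e_3) / ln(e_3/e_2) = ln(1.488e-3/6.846e-3)/ln(6.846e-3/2.148e-2) = ln(0.217353)/ln(0.318715) ≈ 1.3348.
Then e_5 ≈ e_4·(e_4/e_3)^p = 1.488e-3·(0.217353)^1.3348 = 1.488e-3·0.130391 ≈ 0.000194.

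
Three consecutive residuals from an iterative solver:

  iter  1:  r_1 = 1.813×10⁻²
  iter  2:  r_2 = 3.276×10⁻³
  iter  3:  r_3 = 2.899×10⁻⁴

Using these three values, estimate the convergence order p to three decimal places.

1.417

p ≈ ln(r_3/r_2) / ln(r_2/r_1)
  = ln(2.899×10⁻⁴/3.276×10⁻³) / ln(3.276×10⁻³/1.813×10⁻²)
  = ln(0.0884921) / ln(0.180695)
  = -2.424842 / -1.710945 ≈ 1.417253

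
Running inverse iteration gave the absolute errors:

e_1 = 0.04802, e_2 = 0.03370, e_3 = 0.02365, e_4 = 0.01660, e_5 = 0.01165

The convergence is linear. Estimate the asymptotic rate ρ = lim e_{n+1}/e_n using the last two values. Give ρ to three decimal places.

ρ ≈ e_5/e_4 = 0.01165/0.01660 = 0.70181

0.702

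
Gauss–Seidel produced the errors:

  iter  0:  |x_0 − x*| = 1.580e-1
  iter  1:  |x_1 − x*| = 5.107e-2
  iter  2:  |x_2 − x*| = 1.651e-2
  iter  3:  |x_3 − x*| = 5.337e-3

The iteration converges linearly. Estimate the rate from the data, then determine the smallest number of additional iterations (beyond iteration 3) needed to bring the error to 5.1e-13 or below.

Rate ρ ≈ |x_3 − x*|/|x_2 − x*| = 5.337e-3/1.651e-2 = 0.3233.
After j more steps, |x_{3+j} − x*| ≈ 5.337e-3·ρ^j; need ρ^j ≤ 5.1e-13/5.337e-3 = 9.55593e-11.
j ≥ ln(9.55593e-11)/ln(0.3233) = -23.0713/-1.12917 = 20.432.
So 21 more iterations are needed.

21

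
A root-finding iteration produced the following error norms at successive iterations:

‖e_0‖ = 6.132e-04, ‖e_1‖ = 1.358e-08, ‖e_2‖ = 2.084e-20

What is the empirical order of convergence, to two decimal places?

2.54

p ≈ ln(‖e_2‖/‖e_1‖) / ln(‖e_1‖/‖e_0‖)
  = ln(2.084e-20/1.358e-08) / ln(1.358e-08/6.132e-04)
  = ln(1.53461e-12) / ln(2.21461e-05)
  = -27.20274 / -10.71785 ≈ 2.53808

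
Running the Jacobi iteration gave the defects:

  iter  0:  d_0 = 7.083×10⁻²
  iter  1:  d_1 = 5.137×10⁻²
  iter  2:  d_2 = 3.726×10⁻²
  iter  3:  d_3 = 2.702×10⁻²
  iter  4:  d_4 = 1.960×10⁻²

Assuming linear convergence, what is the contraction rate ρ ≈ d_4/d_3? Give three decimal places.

ρ ≈ d_4/d_3 = 1.960×10⁻²/2.702×10⁻² = 0.72539

0.725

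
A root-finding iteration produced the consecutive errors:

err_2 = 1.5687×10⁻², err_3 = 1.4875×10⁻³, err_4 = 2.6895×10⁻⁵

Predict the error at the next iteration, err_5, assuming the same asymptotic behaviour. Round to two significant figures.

First estimate the order: p ≈ ln(err_4/err_3) / ln(err_3/err_2) = ln(2.6895×10⁻⁵/1.4875×10⁻³)/ln(1.4875×10⁻³/1.5687×10⁻²) = ln(0.0180807)/ln(0.0948237) ≈ 1.7035.
Then err_5 ≈ err_4·(err_4/err_3)^p = 2.6895×10⁻⁵·(0.0180807)^1.7035 = 2.6895×10⁻⁵·0.0010744 ≈ 2.89e-08.

2.9e-8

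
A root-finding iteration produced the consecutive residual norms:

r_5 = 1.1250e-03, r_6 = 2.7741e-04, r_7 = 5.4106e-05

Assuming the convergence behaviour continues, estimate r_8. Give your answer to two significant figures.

First estimate the order: p ≈ ln(r_7/r_6) / ln(r_6/r_5) = ln(5.4106e-05/2.7741e-04)/ln(2.7741e-04/1.1250e-03) = ln(0.19504)/ln(0.246587) ≈ 1.1675.
Then r_8 ≈ r_7·(r_7/r_6)^p = 5.4106e-05·(0.19504)^1.1675 = 5.4106e-05·0.148327 ≈ 8.025e-06.

8.0e-6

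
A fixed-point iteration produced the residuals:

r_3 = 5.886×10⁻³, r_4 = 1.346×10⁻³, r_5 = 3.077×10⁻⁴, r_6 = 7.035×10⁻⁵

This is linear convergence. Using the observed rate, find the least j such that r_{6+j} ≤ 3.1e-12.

12

Rate ρ ≈ r_6/r_5 = 7.035×10⁻⁵/3.077×10⁻⁴ = 0.2286.
After j more steps, r_{6+j} ≈ 7.035×10⁻⁵·ρ^j; need ρ^j ≤ 3.1e-12/7.035×10⁻⁵ = 4.40654e-08.
j ≥ ln(4.40654e-08)/ln(0.2286) = -16.9376/-1.47578 = 11.477.
So 12 more iterations are needed.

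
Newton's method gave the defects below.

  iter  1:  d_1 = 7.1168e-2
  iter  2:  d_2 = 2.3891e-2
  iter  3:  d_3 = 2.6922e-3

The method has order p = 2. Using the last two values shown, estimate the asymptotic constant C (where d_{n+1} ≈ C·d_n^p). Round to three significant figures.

C ≈ d_3 / d_2^2
  = 2.6922e-3 / (2.3891e-2)^2
  = 2.6922e-3 / 0.00057078 ≈ 4.7167

4.72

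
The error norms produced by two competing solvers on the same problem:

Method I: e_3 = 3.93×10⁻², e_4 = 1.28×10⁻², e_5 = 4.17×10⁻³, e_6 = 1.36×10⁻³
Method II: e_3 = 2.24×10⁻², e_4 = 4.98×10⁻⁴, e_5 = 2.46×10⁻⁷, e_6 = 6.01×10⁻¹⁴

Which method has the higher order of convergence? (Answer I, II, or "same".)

Method I: p ≈ ln(1.36×10⁻³/4.17×10⁻³)/ln(4.17×10⁻³/1.28×10⁻²) ≈ 1.00.
Method II: p ≈ ln(6.01×10⁻¹⁴/2.46×10⁻⁷)/ln(2.46×10⁻⁷/4.98×10⁻⁴) ≈ 2.00.
Method II has the higher order (≈2.0 vs ≈1.0).

II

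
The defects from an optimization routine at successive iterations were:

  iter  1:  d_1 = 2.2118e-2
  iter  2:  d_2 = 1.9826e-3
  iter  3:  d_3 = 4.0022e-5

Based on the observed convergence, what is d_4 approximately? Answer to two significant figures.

7.2e-8

First estimate the order: p ≈ ln(d_3/d_2) / ln(d_2/d_1) = ln(4.0022e-5/1.9826e-3)/ln(1.9826e-3/2.2118e-2) = ln(0.0201866)/ln(0.0896374) ≈ 1.6181.
Then d_4 ≈ d_3·(d_3/d_2)^p = 4.0022e-5·(0.0201866)^1.6181 = 4.0022e-5·0.00180893 ≈ 7.24e-08.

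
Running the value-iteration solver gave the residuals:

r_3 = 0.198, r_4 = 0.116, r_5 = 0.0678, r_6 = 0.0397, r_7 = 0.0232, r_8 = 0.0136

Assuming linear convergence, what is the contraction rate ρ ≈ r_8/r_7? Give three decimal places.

ρ ≈ r_8/r_7 = 0.0136/0.0232 = 0.58621

0.586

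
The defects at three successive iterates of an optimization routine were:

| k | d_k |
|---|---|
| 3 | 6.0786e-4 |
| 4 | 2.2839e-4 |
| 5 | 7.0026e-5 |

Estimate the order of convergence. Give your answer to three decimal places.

p ≈ ln(d_5/d_4) / ln(d_4/d_3)
  = ln(7.0026e-5/2.2839e-4) / ln(2.2839e-4/6.0786e-4)
  = ln(0.306607) / ln(0.375728)
  = -1.182188 / -0.978890 ≈ 1.207682

1.208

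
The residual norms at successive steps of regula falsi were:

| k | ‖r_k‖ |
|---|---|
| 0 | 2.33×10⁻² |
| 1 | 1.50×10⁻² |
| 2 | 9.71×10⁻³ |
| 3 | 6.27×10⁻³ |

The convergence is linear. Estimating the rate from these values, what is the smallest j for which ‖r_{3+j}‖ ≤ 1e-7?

26

Rate ρ ≈ ‖r_3‖/‖r_2‖ = 6.27×10⁻³/9.71×10⁻³ = 0.6457.
After j more steps, ‖r_{3+j}‖ ≈ 6.27×10⁻³·ρ^j; need ρ^j ≤ 1e-7/6.27×10⁻³ = 1.5949e-05.
j ≥ ln(1.5949e-05)/ln(0.6457) = -11.0461/-0.43742 = 25.253.
So 26 more iterations are needed.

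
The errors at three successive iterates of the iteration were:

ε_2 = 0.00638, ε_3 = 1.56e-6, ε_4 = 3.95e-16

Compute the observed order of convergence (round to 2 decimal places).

2.66

p ≈ ln(ε_4/ε_3) / ln(ε_3/ε_2)
  = ln(3.95e-16/1.56e-6) / ln(1.56e-6/0.00638)
  = ln(2.53205e-10) / ln(0.000244514)
  = -22.09682 / -8.31624 ≈ 2.65707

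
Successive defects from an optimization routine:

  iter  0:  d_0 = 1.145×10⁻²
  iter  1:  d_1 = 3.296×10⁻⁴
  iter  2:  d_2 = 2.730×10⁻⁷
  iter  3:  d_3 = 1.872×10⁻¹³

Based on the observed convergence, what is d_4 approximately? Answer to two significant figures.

First estimate the order: p ≈ ln(d_3/d_2) / ln(d_2/d_1) = ln(1.872×10⁻¹³/2.730×10⁻⁷)/ln(2.730×10⁻⁷/3.296×10⁻⁴) = ln(6.85714e-07)/ln(0.000828277) ≈ 2.0001.
Then d_4 ≈ d_3·(d_3/d_2)^p = 1.872×10⁻¹³·(6.85714e-07)^2.0001 = 1.872×10⁻¹³·4.69537e-13 ≈ 8.79e-26.

8.8e-26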